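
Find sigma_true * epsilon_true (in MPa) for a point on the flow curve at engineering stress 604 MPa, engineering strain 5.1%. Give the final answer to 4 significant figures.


sigma_true = sigma_eng * (1 + epsilon_eng)
sigma_true = 604 * (1 + 0.051) = 634.804 MPa
epsilon_true = ln(1 + epsilon_eng)
epsilon_true = ln(1 + 0.051) = 0.0497421
sigma_true * epsilon_true = 634.804 * 0.0497421 = 31.58 MPa


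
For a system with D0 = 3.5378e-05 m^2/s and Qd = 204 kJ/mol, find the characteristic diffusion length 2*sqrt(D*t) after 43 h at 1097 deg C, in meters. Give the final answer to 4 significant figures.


Step 1: D = D0 * exp(-Qd/(R*T))
T = 1370.15 K
D = 3.5378e-05 * exp(-204e3 / (8.314 * 1370.15)) = 5.90608e-13 m^2/s
Step 2: L = 2*sqrt(D*t)
t = 43 h = 154800 s
L = 2*sqrt(5.90608e-13 * 154800) = 6.047e-04 m


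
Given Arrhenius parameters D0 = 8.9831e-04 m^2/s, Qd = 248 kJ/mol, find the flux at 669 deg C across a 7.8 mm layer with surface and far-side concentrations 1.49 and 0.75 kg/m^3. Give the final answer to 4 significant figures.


Step 1: D = D0 * exp(-Qd/(R*T))
T = 669 + 273.15 = 942.15 K
D = 8.9831e-04 * exp(-248e3 / (8.314 * 942.15)) = 1.59707e-17 m^2/s
Step 2: J = D * (C1 - C2) / dx
J = 1.59707e-17 * (1.49 - 0.75) / 7.8e-03
J = 1.515e-15 kg/(m^2*s)


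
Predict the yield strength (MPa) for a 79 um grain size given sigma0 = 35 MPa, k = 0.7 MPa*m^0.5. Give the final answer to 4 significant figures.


sigma_y = sigma0 + k / sqrt(d)
d = 79 um = 7.9e-05 m
sigma_y = 35 + 0.7 / sqrt(7.9e-05)
sigma_y = 113.8 MPa


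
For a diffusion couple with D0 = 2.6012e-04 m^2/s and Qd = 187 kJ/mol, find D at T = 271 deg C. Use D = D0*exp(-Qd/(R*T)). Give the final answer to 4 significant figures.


D = D0 * exp(-Qd / (R*T))
T = 544.15 K
D = 2.6012e-04 * exp(-187e3 / (8.314 * 544.15))
D = 2.909e-22 m^2/s


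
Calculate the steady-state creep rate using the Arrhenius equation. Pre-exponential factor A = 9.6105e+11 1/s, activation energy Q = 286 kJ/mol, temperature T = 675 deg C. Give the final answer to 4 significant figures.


rate = A * exp(-Q / (R*T))
T = 675 + 273.15 = 948.15 K
rate = 9.6105e+11 * exp(-286e3 / (8.314 * 948.15))
rate = 1.683e-04 1/s


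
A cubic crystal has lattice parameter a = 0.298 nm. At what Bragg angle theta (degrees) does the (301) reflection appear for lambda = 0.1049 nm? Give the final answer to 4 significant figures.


d = a / sqrt(h^2+k^2+l^2)
d = 0.298 / sqrt(10) = 0.0942359 nm
lambda = 2*d*sin(theta)  =>  sin(theta) = lambda / (2*d)
sin(theta) = 0.1049 / (2 * 0.0942359) = 0.556582
theta = 33.82 deg


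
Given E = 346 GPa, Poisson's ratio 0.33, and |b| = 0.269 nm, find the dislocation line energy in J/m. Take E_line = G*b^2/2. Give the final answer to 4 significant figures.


Step 1: G = E / (2*(1+nu))
G = 346 / (2*(1+0.33)) = 130.075 GPa = 1.30075e+11 Pa
Step 2: E_line = G*b^2/2
b = 0.269 nm = 2.69e-10 m
E_line = 0.5 * 1.30075e+11 * (2.69e-10)^2 = 4.706e-09 J/m


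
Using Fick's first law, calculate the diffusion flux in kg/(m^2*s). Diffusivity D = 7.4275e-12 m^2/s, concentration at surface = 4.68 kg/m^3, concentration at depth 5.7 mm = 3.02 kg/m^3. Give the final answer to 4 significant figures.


J = -D * (dC/dx) = D * (C1 - C2) / dx
J = 7.4275e-12 * (4.68 - 3.02) / 5.7e-03
J = 2.163e-09 kg/(m^2*s)


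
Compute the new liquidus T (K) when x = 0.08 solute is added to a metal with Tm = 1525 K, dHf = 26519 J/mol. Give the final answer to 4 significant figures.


dT = R*Tm^2*x / dHf
dT = 8.314 * 1525^2 * 0.08 / 26519
dT = 58.3287 K
T_new = 1525 - 58.3287 = 1467 K


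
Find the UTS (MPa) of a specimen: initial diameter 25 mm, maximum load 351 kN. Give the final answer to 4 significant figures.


A0 = pi*(d/2)^2 = pi*(25/2)^2 = 490.874 mm^2
UTS = F_max / A0 = 351*1000 / 490.874
UTS = 715.1 MPa


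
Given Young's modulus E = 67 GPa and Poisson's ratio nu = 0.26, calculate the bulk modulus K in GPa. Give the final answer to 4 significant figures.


K = E / (3*(1-2*nu))
K = 67 / (3*(1-2*0.26))
K = 46.53 GPa


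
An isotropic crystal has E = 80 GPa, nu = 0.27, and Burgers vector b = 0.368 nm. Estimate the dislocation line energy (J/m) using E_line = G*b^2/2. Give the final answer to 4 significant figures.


Step 1: G = E / (2*(1+nu))
G = 80 / (2*(1+0.27)) = 31.4961 GPa = 3.14961e+10 Pa
Step 2: E_line = G*b^2/2
b = 0.368 nm = 3.68e-10 m
E_line = 0.5 * 3.14961e+10 * (3.68e-10)^2 = 2.133e-09 J/m


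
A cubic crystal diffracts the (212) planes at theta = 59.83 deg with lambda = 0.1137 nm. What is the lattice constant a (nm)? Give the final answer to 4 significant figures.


d = lambda / (2*sin(theta))
d = 0.1137 / (2*sin(59.83 deg))
d = 0.0657577 nm
a = d * sqrt(h^2+k^2+l^2) = 0.0657577 * sqrt(9)
a = 0.1973 nm


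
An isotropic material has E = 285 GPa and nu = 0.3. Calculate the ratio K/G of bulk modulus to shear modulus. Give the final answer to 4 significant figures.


G = E / (2*(1+nu))
G = 285 / (2*(1+0.3)) = 109.615 GPa
K = E / (3*(1-2*nu))
K = 285 / (3*(1-2*0.3)) = 237.5 GPa
K/G = 237.5 / 109.615 = 2.167


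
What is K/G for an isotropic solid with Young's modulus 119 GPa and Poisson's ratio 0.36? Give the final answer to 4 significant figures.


G = E / (2*(1+nu))
G = 119 / (2*(1+0.36)) = 43.75 GPa
K = E / (3*(1-2*nu))
K = 119 / (3*(1-2*0.36)) = 141.667 GPa
K/G = 141.667 / 43.75 = 3.238


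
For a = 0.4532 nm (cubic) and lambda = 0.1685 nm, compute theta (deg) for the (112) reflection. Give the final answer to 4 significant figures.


d = a / sqrt(h^2+k^2+l^2)
d = 0.4532 / sqrt(6) = 0.185018 nm
lambda = 2*d*sin(theta)  =>  sin(theta) = lambda / (2*d)
sin(theta) = 0.1685 / (2 * 0.185018) = 0.455361
theta = 27.09 deg


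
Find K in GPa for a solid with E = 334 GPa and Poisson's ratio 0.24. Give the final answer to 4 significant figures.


K = E / (3*(1-2*nu))
K = 334 / (3*(1-2*0.24))
K = 214.1 GPa


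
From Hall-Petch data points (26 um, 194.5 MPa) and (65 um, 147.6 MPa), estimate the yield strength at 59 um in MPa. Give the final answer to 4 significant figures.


sigma_y = sigma0 + k / sqrt(d)
1/sqrt(d1) = 1/sqrt(2.6e-05) = 196.116;  1/sqrt(d2) = 124.035
k = (sigma1 - sigma2) / (1/sqrt(d1) - 1/sqrt(d2)) = (194.5 - 147.6) / (196.116 - 124.035) = 0.650653 MPa*m^0.5
sigma0 = sigma1 - k/sqrt(d1) = 194.5 - 0.650653*196.116 = 66.8964 MPa
sigma_y(d3) = 66.8964 + 0.650653 / sqrt(5.9e-05) = 151.6 MPa


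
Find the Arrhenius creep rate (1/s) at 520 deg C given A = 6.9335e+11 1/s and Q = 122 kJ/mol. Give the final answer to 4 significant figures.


rate = A * exp(-Q / (R*T))
T = 520 + 273.15 = 793.15 K
rate = 6.9335e+11 * exp(-122e3 / (8.314 * 793.15))
rate = 6399 1/s


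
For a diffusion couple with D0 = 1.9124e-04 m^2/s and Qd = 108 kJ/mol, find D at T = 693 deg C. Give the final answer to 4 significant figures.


D = D0 * exp(-Qd / (R*T))
T = 966.15 K
D = 1.9124e-04 * exp(-108e3 / (8.314 * 966.15))
D = 2.769e-10 m^2/s


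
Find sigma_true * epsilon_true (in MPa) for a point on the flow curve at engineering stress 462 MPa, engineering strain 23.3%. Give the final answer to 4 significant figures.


sigma_true = sigma_eng * (1 + epsilon_eng)
sigma_true = 462 * (1 + 0.233) = 569.646 MPa
epsilon_true = ln(1 + epsilon_eng)
epsilon_true = ln(1 + 0.233) = 0.20945
sigma_true * epsilon_true = 569.646 * 0.20945 = 119.3 MPa


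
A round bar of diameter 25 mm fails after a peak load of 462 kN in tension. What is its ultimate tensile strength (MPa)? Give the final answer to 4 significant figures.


A0 = pi*(d/2)^2 = pi*(25/2)^2 = 490.874 mm^2
UTS = F_max / A0 = 462*1000 / 490.874
UTS = 941.2 MPa


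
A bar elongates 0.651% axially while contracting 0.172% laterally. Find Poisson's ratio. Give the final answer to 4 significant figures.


nu = -epsilon_lat / epsilon_axial
Lateral strain is contraction (negative), so using magnitudes:
nu = 0.172 / 0.651
nu = 0.2642


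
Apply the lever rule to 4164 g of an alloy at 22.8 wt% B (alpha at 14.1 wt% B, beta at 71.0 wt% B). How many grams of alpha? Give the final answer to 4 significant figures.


f_alpha = (C_beta - C0) / (C_beta - C_alpha)
f_alpha = (71.0 - 22.8) / (71.0 - 14.1) = 0.8471
m_alpha = f_alpha * m_total = 0.8471 * 4164 = 3527 g


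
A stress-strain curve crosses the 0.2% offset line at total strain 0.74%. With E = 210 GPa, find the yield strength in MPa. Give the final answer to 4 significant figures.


Offset strain = 0.002
Elastic strain at yield = total_strain - offset = 7.4e-03 - 0.002 = 5.4e-03
sigma_y = E * elastic_strain = 210000 * 5.4e-03
sigma_y = 1134 MPa


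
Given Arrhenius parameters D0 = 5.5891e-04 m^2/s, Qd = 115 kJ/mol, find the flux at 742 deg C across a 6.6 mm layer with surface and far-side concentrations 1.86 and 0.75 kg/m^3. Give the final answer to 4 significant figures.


Step 1: D = D0 * exp(-Qd/(R*T))
T = 742 + 273.15 = 1015.15 K
D = 5.5891e-04 * exp(-115e3 / (8.314 * 1015.15)) = 6.7576e-10 m^2/s
Step 2: J = D * (C1 - C2) / dx
J = 6.7576e-10 * (1.86 - 0.75) / 6.6e-03
J = 1.137e-07 kg/(m^2*s)


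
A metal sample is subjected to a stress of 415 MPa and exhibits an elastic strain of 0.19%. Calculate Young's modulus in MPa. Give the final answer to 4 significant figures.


E = sigma / epsilon
epsilon = 0.19% = 1.9e-03
E = 415 / 1.9e-03
E = 218400 MPa


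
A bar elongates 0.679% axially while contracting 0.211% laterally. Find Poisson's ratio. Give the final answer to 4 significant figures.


nu = -epsilon_lat / epsilon_axial
Lateral strain is contraction (negative), so using magnitudes:
nu = 0.211 / 0.679
nu = 0.3108


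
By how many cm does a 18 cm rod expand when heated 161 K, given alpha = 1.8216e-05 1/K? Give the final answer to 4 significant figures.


dL = L0 * alpha * dT
dL = 18 * 1.8216e-05 * 161
dL = 0.05279 cm


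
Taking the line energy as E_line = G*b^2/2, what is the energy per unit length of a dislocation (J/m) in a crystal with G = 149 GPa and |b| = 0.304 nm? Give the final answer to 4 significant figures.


E = G*b^2/2
b = 0.304 nm = 3.04e-10 m
G = 149 GPa = 1.49e+11 Pa
E = 0.5 * 1.49e+11 * (3.04e-10)^2
E = 6.885e-09 J/m


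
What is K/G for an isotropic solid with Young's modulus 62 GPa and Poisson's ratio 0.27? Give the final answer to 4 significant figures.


G = E / (2*(1+nu))
G = 62 / (2*(1+0.27)) = 24.4094 GPa
K = E / (3*(1-2*nu))
K = 62 / (3*(1-2*0.27)) = 44.9275 GPa
K/G = 44.9275 / 24.4094 = 1.841


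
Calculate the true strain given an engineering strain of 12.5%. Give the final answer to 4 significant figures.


epsilon_true = ln(1 + epsilon_eng)
epsilon_true = ln(1 + 0.125)
epsilon_true = 0.1178


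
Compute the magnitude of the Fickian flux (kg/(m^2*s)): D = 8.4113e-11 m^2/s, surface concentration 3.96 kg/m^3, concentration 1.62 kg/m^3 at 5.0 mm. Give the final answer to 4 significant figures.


J = -D * (dC/dx) = D * (C1 - C2) / dx
J = 8.4113e-11 * (3.96 - 1.62) / 5e-03
J = 3.936e-08 kg/(m^2*s)


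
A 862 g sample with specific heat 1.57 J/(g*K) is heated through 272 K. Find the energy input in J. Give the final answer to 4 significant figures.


Q = m * cp * dT
Q = 862 * 1.57 * 272
Q = 368100 J


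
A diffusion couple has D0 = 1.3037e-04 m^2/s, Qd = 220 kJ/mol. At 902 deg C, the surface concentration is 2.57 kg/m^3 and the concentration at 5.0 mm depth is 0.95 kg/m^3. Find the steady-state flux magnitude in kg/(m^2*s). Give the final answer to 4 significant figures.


Step 1: D = D0 * exp(-Qd/(R*T))
T = 902 + 273.15 = 1175.15 K
D = 1.3037e-04 * exp(-220e3 / (8.314 * 1175.15)) = 2.16755e-14 m^2/s
Step 2: J = D * (C1 - C2) / dx
J = 2.16755e-14 * (2.57 - 0.95) / 5e-03
J = 7.023e-12 kg/(m^2*s)


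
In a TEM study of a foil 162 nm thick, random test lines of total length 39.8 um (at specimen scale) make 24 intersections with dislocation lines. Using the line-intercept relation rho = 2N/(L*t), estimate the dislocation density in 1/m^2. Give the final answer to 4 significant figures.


rho = 2N / (L * t)
L = 39.8 um = 3.98e-05 m, t = 162 nm = 1.62e-07 m
rho = 2 * 24 / (3.98e-05 * 1.62e-07)
rho = 7.445e+12 1/m^2


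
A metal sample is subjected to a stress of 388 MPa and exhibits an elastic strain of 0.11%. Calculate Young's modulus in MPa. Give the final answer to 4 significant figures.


E = sigma / epsilon
epsilon = 0.11% = 1.1e-03
E = 388 / 1.1e-03
E = 352700 MPa


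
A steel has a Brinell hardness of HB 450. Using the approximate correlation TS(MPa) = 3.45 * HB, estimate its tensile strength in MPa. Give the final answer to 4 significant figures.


TS (MPa) = 3.45 * HB
TS = 3.45 * 450
TS = 1553 MPa


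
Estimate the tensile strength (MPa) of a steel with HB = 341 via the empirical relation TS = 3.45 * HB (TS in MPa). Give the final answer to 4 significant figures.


TS (MPa) = 3.45 * HB
TS = 3.45 * 341
TS = 1176 MPa


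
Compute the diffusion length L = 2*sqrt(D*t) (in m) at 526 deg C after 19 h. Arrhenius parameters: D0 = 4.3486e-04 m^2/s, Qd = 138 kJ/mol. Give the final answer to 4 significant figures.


Step 1: D = D0 * exp(-Qd/(R*T))
T = 799.15 K
D = 4.3486e-04 * exp(-138e3 / (8.314 * 799.15)) = 4.1492e-13 m^2/s
Step 2: L = 2*sqrt(D*t)
t = 19 h = 68400 s
L = 2*sqrt(4.1492e-13 * 68400) = 3.369e-04 m


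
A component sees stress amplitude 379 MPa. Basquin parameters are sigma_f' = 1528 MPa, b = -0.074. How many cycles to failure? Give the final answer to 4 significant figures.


sigma_a = sigma_f' * (2*Nf)^b
2*Nf = (sigma_a / sigma_f')^(1/b)
2*Nf = (379 / 1528)^(1/-0.074)
2*Nf = 1.52131e+08
Nf = 7.607e+07 cycles


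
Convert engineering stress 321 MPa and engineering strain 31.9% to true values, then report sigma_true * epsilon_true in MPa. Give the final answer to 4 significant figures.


sigma_true = sigma_eng * (1 + epsilon_eng)
sigma_true = 321 * (1 + 0.319) = 423.399 MPa
epsilon_true = ln(1 + epsilon_eng)
epsilon_true = ln(1 + 0.319) = 0.276874
sigma_true * epsilon_true = 423.399 * 0.276874 = 117.2 MPa


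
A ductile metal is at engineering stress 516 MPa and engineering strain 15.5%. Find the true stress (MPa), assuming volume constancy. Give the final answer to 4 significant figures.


sigma_true = sigma_eng * (1 + epsilon_eng)
sigma_true = 516 * (1 + 0.155)
sigma_true = 596 MPa


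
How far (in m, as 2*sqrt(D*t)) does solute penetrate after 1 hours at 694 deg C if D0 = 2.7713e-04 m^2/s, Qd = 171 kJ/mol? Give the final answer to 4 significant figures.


Step 1: D = D0 * exp(-Qd/(R*T))
T = 967.15 K
D = 2.7713e-04 * exp(-171e3 / (8.314 * 967.15)) = 1.61005e-13 m^2/s
Step 2: L = 2*sqrt(D*t)
t = 1 h = 3600 s
L = 2*sqrt(1.61005e-13 * 3600) = 4.815e-05 m


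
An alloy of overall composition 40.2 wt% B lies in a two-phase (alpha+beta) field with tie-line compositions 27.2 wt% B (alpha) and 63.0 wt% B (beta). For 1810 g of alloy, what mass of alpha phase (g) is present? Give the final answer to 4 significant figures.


f_alpha = (C_beta - C0) / (C_beta - C_alpha)
f_alpha = (63.0 - 40.2) / (63.0 - 27.2) = 0.636872
m_alpha = f_alpha * m_total = 0.636872 * 1810 = 1153 g


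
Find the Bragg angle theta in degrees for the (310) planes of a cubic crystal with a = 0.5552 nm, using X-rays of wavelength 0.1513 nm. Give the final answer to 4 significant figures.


d = a / sqrt(h^2+k^2+l^2)
d = 0.5552 / sqrt(10) = 0.17557 nm
lambda = 2*d*sin(theta)  =>  sin(theta) = lambda / (2*d)
sin(theta) = 0.1513 / (2 * 0.17557) = 0.430883
theta = 25.52 deg


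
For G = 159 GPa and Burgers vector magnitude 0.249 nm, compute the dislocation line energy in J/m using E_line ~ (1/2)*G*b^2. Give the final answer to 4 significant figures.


E = G*b^2/2
b = 0.249 nm = 2.49e-10 m
G = 159 GPa = 1.59e+11 Pa
E = 0.5 * 1.59e+11 * (2.49e-10)^2
E = 4.929e-09 J/m


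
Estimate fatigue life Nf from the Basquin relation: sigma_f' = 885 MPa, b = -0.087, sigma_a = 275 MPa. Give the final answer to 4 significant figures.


sigma_a = sigma_f' * (2*Nf)^b
2*Nf = (sigma_a / sigma_f')^(1/b)
2*Nf = (275 / 885)^(1/-0.087)
2*Nf = 683289
Nf = 341600 cycles


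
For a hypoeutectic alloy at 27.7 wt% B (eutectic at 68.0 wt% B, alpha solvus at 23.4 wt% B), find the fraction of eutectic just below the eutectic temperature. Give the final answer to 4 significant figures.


f_primary = (C_e - C0) / (C_e - C_alpha_max)
f_primary = (68.0 - 27.7) / (68.0 - 23.4)
f_primary = 0.903587
f_eutectic = 1 - 0.903587 = 0.09641


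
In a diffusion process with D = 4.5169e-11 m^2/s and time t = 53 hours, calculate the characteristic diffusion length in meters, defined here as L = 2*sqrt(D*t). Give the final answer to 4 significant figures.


t = 53 hr = 190800 s
Diffusion length = 2*sqrt(D*t)
= 2*sqrt(4.5169e-11 * 190800)
= 5.871e-03 m


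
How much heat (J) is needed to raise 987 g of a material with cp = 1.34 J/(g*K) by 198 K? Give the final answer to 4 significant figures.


Q = m * cp * dT
Q = 987 * 1.34 * 198
Q = 261900 J


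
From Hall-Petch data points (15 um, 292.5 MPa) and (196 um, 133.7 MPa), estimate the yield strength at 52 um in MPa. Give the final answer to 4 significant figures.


sigma_y = sigma0 + k / sqrt(d)
1/sqrt(d1) = 1/sqrt(1.5e-05) = 258.199;  1/sqrt(d2) = 71.4286
k = (sigma1 - sigma2) / (1/sqrt(d1) - 1/sqrt(d2)) = (292.5 - 133.7) / (258.199 - 71.4286) = 0.850242 MPa*m^0.5
sigma0 = sigma1 - k/sqrt(d1) = 292.5 - 0.850242*258.199 = 72.9684 MPa
sigma_y(d3) = 72.9684 + 0.850242 / sqrt(5.2e-05) = 190.9 MPa


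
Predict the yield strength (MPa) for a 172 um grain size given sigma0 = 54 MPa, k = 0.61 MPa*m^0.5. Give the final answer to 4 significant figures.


sigma_y = sigma0 + k / sqrt(d)
d = 172 um = 1.72e-04 m
sigma_y = 54 + 0.61 / sqrt(1.72e-04)
sigma_y = 100.5 MPa


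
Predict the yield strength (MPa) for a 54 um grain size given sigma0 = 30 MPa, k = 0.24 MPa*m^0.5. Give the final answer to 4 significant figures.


sigma_y = sigma0 + k / sqrt(d)
d = 54 um = 5.4e-05 m
sigma_y = 30 + 0.24 / sqrt(5.4e-05)
sigma_y = 62.66 MPa


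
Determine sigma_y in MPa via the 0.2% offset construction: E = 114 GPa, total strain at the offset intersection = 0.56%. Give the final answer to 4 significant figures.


Offset strain = 0.002
Elastic strain at yield = total_strain - offset = 5.6e-03 - 0.002 = 3.6e-03
sigma_y = E * elastic_strain = 114000 * 3.6e-03
sigma_y = 410.4 MPa


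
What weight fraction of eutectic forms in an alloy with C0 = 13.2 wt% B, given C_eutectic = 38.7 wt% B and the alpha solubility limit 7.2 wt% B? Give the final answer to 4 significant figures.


f_primary = (C_e - C0) / (C_e - C_alpha_max)
f_primary = (38.7 - 13.2) / (38.7 - 7.2)
f_primary = 0.809524
f_eutectic = 1 - 0.809524 = 0.1905


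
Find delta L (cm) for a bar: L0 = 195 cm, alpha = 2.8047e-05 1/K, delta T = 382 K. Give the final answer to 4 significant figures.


dL = L0 * alpha * dT
dL = 195 * 2.8047e-05 * 382
dL = 2.089 cm


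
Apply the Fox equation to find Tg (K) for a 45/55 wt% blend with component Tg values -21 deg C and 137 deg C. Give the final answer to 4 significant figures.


1/Tg = w1/Tg1 + w2/Tg2 (in Kelvin)
Tg1 = 252.15 K, Tg2 = 410.15 K
1/Tg = 0.45/252.15 + 0.55/410.15
Tg = 319.9 K


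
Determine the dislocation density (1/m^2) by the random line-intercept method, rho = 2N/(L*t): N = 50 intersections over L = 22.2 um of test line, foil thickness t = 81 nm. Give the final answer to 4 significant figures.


rho = 2N / (L * t)
L = 22.2 um = 2.22e-05 m, t = 81 nm = 8.1e-08 m
rho = 2 * 50 / (2.22e-05 * 8.1e-08)
rho = 5.561e+13 1/m^2


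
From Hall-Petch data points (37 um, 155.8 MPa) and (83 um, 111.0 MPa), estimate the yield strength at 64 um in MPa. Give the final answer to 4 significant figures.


sigma_y = sigma0 + k / sqrt(d)
1/sqrt(d1) = 1/sqrt(3.7e-05) = 164.399;  1/sqrt(d2) = 109.764
k = (sigma1 - sigma2) / (1/sqrt(d1) - 1/sqrt(d2)) = (155.8 - 111.0) / (164.399 - 109.764) = 0.819991 MPa*m^0.5
sigma0 = sigma1 - k/sqrt(d1) = 155.8 - 0.819991*164.399 = 20.9943 MPa
sigma_y(d3) = 20.9943 + 0.819991 / sqrt(6.4e-05) = 123.5 MPa


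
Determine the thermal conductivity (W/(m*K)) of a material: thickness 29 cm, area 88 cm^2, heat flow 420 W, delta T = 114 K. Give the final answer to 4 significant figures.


k = Q*L / (A*dT)
L = 0.29 m, A = 8.8e-03 m^2
k = 420 * 0.29 / (8.8e-03 * 114)
k = 121.4 W/(m*K)


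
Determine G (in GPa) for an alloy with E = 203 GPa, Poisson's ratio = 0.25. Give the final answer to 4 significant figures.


G = E / (2*(1+nu))
G = 203 / (2*(1+0.25))
G = 81.2 GPa


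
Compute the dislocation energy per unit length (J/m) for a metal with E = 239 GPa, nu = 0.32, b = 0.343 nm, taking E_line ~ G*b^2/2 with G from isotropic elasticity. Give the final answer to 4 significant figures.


Step 1: G = E / (2*(1+nu))
G = 239 / (2*(1+0.32)) = 90.5303 GPa = 9.05303e+10 Pa
Step 2: E_line = G*b^2/2
b = 0.343 nm = 3.43e-10 m
E_line = 0.5 * 9.05303e+10 * (3.43e-10)^2 = 5.325e-09 J/m


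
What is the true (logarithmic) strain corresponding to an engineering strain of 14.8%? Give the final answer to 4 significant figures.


epsilon_true = ln(1 + epsilon_eng)
epsilon_true = ln(1 + 0.148)
epsilon_true = 0.138


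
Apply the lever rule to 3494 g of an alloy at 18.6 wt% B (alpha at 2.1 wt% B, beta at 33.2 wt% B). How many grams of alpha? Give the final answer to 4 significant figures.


f_alpha = (C_beta - C0) / (C_beta - C_alpha)
f_alpha = (33.2 - 18.6) / (33.2 - 2.1) = 0.469453
m_alpha = f_alpha * m_total = 0.469453 * 3494 = 1640 g


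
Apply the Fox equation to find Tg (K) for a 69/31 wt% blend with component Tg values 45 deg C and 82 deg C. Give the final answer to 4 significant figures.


1/Tg = w1/Tg1 + w2/Tg2 (in Kelvin)
Tg1 = 318.15 K, Tg2 = 355.15 K
1/Tg = 0.69/318.15 + 0.31/355.15
Tg = 328.8 K


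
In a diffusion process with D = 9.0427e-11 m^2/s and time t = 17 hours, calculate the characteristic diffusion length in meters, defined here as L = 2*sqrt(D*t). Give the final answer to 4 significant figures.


t = 17 hr = 61200 s
Diffusion length = 2*sqrt(D*t)
= 2*sqrt(9.0427e-11 * 61200)
= 4.705e-03 m


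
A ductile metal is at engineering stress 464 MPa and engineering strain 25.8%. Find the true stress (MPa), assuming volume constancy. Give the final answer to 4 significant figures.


sigma_true = sigma_eng * (1 + epsilon_eng)
sigma_true = 464 * (1 + 0.258)
sigma_true = 583.7 MPa


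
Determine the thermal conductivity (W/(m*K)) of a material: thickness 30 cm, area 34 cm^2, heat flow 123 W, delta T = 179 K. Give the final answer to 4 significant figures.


k = Q*L / (A*dT)
L = 0.3 m, A = 3.4e-03 m^2
k = 123 * 0.3 / (3.4e-03 * 179)
k = 60.63 W/(m*K)


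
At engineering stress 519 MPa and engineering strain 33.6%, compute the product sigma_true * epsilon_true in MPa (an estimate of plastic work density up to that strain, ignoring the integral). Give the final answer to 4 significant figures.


sigma_true = sigma_eng * (1 + epsilon_eng)
sigma_true = 519 * (1 + 0.336) = 693.384 MPa
epsilon_true = ln(1 + epsilon_eng)
epsilon_true = ln(1 + 0.336) = 0.28968
sigma_true * epsilon_true = 693.384 * 0.28968 = 200.9 MPa


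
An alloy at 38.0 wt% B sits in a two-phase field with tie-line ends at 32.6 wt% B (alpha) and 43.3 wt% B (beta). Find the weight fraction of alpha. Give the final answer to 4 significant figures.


f_alpha = (C_beta - C0) / (C_beta - C_alpha)
f_alpha = (43.3 - 38.0) / (43.3 - 32.6)
f_alpha = 0.4953


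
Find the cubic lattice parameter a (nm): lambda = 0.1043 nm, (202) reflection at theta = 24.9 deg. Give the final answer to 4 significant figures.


d = lambda / (2*sin(theta))
d = 0.1043 / (2*sin(24.9 deg))
d = 0.123861 nm
a = d * sqrt(h^2+k^2+l^2) = 0.123861 * sqrt(8)
a = 0.3503 nm


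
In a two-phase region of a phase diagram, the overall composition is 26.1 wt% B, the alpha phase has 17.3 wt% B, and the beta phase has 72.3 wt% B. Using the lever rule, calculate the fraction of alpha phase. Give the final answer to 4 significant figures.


f_alpha = (C_beta - C0) / (C_beta - C_alpha)
f_alpha = (72.3 - 26.1) / (72.3 - 17.3)
f_alpha = 0.84


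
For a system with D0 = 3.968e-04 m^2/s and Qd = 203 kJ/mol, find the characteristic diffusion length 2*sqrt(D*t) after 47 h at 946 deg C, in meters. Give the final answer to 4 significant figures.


Step 1: D = D0 * exp(-Qd/(R*T))
T = 1219.15 K
D = 3.968e-04 * exp(-203e3 / (8.314 * 1219.15)) = 7.95603e-13 m^2/s
Step 2: L = 2*sqrt(D*t)
t = 47 h = 169200 s
L = 2*sqrt(7.95603e-13 * 169200) = 7.338e-04 m


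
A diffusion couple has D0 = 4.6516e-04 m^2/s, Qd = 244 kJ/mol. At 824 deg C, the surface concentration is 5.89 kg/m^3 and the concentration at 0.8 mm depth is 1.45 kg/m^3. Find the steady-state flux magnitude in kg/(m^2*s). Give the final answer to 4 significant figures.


Step 1: D = D0 * exp(-Qd/(R*T))
T = 824 + 273.15 = 1097.15 K
D = 4.6516e-04 * exp(-244e3 / (8.314 * 1097.15)) = 1.12329e-15 m^2/s
Step 2: J = D * (C1 - C2) / dx
J = 1.12329e-15 * (5.89 - 1.45) / 8e-04
J = 6.234e-12 kg/(m^2*s)


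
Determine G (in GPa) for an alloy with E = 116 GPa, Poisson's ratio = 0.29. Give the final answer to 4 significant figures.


G = E / (2*(1+nu))
G = 116 / (2*(1+0.29))
G = 44.96 GPa


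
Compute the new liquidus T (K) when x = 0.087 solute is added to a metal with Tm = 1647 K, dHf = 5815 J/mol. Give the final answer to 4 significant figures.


dT = R*Tm^2*x / dHf
dT = 8.314 * 1647^2 * 0.087 / 5815
dT = 337.417 K
T_new = 1647 - 337.417 = 1310 K


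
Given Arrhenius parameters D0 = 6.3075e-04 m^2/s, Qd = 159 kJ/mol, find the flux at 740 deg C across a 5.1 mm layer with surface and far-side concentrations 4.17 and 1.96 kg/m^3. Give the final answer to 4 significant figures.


Step 1: D = D0 * exp(-Qd/(R*T))
T = 740 + 273.15 = 1013.15 K
D = 6.3075e-04 * exp(-159e3 / (8.314 * 1013.15)) = 3.99991e-12 m^2/s
Step 2: J = D * (C1 - C2) / dx
J = 3.99991e-12 * (4.17 - 1.96) / 5.1e-03
J = 1.733e-09 kg/(m^2*s)


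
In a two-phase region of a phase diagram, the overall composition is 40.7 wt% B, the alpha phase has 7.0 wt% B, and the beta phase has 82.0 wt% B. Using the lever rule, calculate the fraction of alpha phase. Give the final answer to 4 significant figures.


f_alpha = (C_beta - C0) / (C_beta - C_alpha)
f_alpha = (82.0 - 40.7) / (82.0 - 7.0)
f_alpha = 0.5507


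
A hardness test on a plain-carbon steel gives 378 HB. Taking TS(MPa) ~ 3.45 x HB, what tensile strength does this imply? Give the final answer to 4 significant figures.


TS (MPa) = 3.45 * HB
TS = 3.45 * 378
TS = 1304 MPa


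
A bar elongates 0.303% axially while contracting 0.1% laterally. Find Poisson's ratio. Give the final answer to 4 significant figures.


nu = -epsilon_lat / epsilon_axial
Lateral strain is contraction (negative), so using magnitudes:
nu = 0.1 / 0.303
nu = 0.33


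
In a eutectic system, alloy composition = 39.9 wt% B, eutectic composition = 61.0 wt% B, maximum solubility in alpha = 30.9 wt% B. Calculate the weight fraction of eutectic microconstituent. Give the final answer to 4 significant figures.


f_primary = (C_e - C0) / (C_e - C_alpha_max)
f_primary = (61.0 - 39.9) / (61.0 - 30.9)
f_primary = 0.700997
f_eutectic = 1 - 0.700997 = 0.299


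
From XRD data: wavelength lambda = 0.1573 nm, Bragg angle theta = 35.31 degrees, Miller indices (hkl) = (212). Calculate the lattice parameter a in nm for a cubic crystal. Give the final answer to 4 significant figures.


d = lambda / (2*sin(theta))
d = 0.1573 / (2*sin(35.31 deg))
d = 0.136073 nm
a = d * sqrt(h^2+k^2+l^2) = 0.136073 * sqrt(9)
a = 0.4082 nm


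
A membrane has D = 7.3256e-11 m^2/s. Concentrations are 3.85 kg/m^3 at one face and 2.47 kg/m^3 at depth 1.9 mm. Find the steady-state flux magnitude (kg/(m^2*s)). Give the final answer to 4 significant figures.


J = -D * (dC/dx) = D * (C1 - C2) / dx
J = 7.3256e-11 * (3.85 - 2.47) / 1.9e-03
J = 5.321e-08 kg/(m^2*s)


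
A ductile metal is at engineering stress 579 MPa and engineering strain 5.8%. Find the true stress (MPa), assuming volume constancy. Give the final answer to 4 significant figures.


sigma_true = sigma_eng * (1 + epsilon_eng)
sigma_true = 579 * (1 + 0.058)
sigma_true = 612.6 MPa


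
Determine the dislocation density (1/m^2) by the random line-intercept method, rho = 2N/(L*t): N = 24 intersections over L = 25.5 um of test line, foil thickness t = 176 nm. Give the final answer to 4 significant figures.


rho = 2N / (L * t)
L = 25.5 um = 2.55e-05 m, t = 176 nm = 1.76e-07 m
rho = 2 * 24 / (2.55e-05 * 1.76e-07)
rho = 1.07e+13 1/m^2


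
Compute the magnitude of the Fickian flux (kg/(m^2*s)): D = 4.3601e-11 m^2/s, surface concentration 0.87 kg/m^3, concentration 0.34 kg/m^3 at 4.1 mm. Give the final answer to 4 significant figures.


J = -D * (dC/dx) = D * (C1 - C2) / dx
J = 4.3601e-11 * (0.87 - 0.34) / 4.1e-03
J = 5.636e-09 kg/(m^2*s)


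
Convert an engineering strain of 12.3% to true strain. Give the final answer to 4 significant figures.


epsilon_true = ln(1 + epsilon_eng)
epsilon_true = ln(1 + 0.123)
epsilon_true = 0.116


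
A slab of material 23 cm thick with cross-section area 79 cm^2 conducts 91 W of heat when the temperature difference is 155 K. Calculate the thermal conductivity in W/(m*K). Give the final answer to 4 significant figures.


k = Q*L / (A*dT)
L = 0.23 m, A = 7.9e-03 m^2
k = 91 * 0.23 / (7.9e-03 * 155)
k = 17.09 W/(m*K)


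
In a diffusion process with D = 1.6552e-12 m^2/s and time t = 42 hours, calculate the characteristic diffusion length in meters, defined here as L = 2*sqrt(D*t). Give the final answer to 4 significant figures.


t = 42 hr = 151200 s
Diffusion length = 2*sqrt(D*t)
= 2*sqrt(1.6552e-12 * 151200)
= 1.001e-03 m


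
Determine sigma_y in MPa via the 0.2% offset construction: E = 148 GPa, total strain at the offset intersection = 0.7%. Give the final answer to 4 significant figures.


Offset strain = 0.002
Elastic strain at yield = total_strain - offset = 7e-03 - 0.002 = 5e-03
sigma_y = E * elastic_strain = 148000 * 5e-03
sigma_y = 740 MPa


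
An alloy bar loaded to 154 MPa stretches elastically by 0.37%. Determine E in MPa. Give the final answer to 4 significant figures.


E = sigma / epsilon
epsilon = 0.37% = 3.7e-03
E = 154 / 3.7e-03
E = 41620 MPa


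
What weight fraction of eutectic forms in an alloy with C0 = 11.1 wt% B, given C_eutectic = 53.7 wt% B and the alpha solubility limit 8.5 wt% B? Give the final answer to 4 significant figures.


f_primary = (C_e - C0) / (C_e - C_alpha_max)
f_primary = (53.7 - 11.1) / (53.7 - 8.5)
f_primary = 0.942478
f_eutectic = 1 - 0.942478 = 0.05752


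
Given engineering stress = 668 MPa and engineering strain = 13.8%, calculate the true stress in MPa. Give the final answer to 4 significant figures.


sigma_true = sigma_eng * (1 + epsilon_eng)
sigma_true = 668 * (1 + 0.138)
sigma_true = 760.2 MPa


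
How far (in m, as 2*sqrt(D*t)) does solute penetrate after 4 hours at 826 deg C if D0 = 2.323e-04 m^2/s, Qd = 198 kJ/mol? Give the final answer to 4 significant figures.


Step 1: D = D0 * exp(-Qd/(R*T))
T = 1099.15 K
D = 2.323e-04 * exp(-198e3 / (8.314 * 1099.15)) = 9.04072e-14 m^2/s
Step 2: L = 2*sqrt(D*t)
t = 4 h = 14400 s
L = 2*sqrt(9.04072e-14 * 14400) = 7.216e-05 m


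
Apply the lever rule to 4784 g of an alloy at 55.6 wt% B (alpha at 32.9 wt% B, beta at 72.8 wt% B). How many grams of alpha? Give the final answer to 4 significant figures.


f_alpha = (C_beta - C0) / (C_beta - C_alpha)
f_alpha = (72.8 - 55.6) / (72.8 - 32.9) = 0.431078
m_alpha = f_alpha * m_total = 0.431078 * 4784 = 2062 g


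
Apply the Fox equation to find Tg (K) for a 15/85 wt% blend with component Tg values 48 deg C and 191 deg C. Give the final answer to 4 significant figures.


1/Tg = w1/Tg1 + w2/Tg2 (in Kelvin)
Tg1 = 321.15 K, Tg2 = 464.15 K
1/Tg = 0.15/321.15 + 0.85/464.15
Tg = 435.1 K


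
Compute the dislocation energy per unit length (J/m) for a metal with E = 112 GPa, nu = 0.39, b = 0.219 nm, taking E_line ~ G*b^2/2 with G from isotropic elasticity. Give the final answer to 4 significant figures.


Step 1: G = E / (2*(1+nu))
G = 112 / (2*(1+0.39)) = 40.2878 GPa = 4.02878e+10 Pa
Step 2: E_line = G*b^2/2
b = 0.219 nm = 2.19e-10 m
E_line = 0.5 * 4.02878e+10 * (2.19e-10)^2 = 9.661e-10 J/m


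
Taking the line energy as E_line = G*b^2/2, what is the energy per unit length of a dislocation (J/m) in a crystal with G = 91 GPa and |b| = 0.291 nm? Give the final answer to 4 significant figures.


E = G*b^2/2
b = 0.291 nm = 2.91e-10 m
G = 91 GPa = 9.1e+10 Pa
E = 0.5 * 9.1e+10 * (2.91e-10)^2
E = 3.853e-09 J/m


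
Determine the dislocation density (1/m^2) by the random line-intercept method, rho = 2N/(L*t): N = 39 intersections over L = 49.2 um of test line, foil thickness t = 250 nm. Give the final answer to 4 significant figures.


rho = 2N / (L * t)
L = 49.2 um = 4.92e-05 m, t = 250 nm = 2.5e-07 m
rho = 2 * 39 / (4.92e-05 * 2.5e-07)
rho = 6.341e+12 1/m^2


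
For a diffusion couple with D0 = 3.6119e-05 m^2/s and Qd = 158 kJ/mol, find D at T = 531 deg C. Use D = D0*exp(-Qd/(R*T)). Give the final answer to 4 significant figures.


D = D0 * exp(-Qd / (R*T))
T = 804.15 K
D = 3.6119e-05 * exp(-158e3 / (8.314 * 804.15))
D = 1.969e-15 m^2/s


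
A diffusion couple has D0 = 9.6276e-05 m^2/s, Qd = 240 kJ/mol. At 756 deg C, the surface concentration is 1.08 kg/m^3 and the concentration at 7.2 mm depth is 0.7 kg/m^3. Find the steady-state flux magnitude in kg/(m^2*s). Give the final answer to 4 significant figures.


Step 1: D = D0 * exp(-Qd/(R*T))
T = 756 + 273.15 = 1029.15 K
D = 9.6276e-05 * exp(-240e3 / (8.314 * 1029.15)) = 6.33647e-17 m^2/s
Step 2: J = D * (C1 - C2) / dx
J = 6.33647e-17 * (1.08 - 0.7) / 7.2e-03
J = 3.344e-15 kg/(m^2*s)


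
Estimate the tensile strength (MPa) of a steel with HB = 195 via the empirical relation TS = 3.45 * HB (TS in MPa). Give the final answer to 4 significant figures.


TS (MPa) = 3.45 * HB
TS = 3.45 * 195
TS = 672.8 MPa


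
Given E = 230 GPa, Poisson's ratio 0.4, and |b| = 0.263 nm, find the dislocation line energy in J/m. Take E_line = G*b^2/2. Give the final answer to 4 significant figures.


Step 1: G = E / (2*(1+nu))
G = 230 / (2*(1+0.4)) = 82.1429 GPa = 8.21429e+10 Pa
Step 2: E_line = G*b^2/2
b = 0.263 nm = 2.63e-10 m
E_line = 0.5 * 8.21429e+10 * (2.63e-10)^2 = 2.841e-09 J/m


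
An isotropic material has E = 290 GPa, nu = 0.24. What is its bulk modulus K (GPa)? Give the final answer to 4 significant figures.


K = E / (3*(1-2*nu))
K = 290 / (3*(1-2*0.24))
K = 185.9 GPa


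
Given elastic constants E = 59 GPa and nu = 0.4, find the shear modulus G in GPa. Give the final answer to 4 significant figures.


G = E / (2*(1+nu))
G = 59 / (2*(1+0.4))
G = 21.07 GPa


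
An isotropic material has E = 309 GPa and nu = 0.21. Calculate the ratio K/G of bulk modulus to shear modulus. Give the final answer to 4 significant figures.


G = E / (2*(1+nu))
G = 309 / (2*(1+0.21)) = 127.686 GPa
K = E / (3*(1-2*nu))
K = 309 / (3*(1-2*0.21)) = 177.586 GPa
K/G = 177.586 / 127.686 = 1.391


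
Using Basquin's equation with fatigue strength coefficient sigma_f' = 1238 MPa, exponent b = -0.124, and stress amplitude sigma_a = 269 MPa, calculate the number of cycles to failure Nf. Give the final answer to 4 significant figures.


sigma_a = sigma_f' * (2*Nf)^b
2*Nf = (sigma_a / sigma_f')^(1/b)
2*Nf = (269 / 1238)^(1/-0.124)
2*Nf = 222085
Nf = 111000 cycles


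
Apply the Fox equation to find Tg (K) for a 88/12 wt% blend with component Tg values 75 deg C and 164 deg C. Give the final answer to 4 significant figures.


1/Tg = w1/Tg1 + w2/Tg2 (in Kelvin)
Tg1 = 348.15 K, Tg2 = 437.15 K
1/Tg = 0.88/348.15 + 0.12/437.15
Tg = 356.9 K


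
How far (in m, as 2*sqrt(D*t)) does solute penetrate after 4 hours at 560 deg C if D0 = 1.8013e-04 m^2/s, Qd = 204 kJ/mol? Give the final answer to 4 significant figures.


Step 1: D = D0 * exp(-Qd/(R*T))
T = 833.15 K
D = 1.8013e-04 * exp(-204e3 / (8.314 * 833.15)) = 2.91924e-17 m^2/s
Step 2: L = 2*sqrt(D*t)
t = 4 h = 14400 s
L = 2*sqrt(2.91924e-17 * 14400) = 1.297e-06 m


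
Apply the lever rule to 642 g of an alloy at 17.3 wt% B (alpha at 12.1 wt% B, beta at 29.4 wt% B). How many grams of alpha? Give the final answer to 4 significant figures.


f_alpha = (C_beta - C0) / (C_beta - C_alpha)
f_alpha = (29.4 - 17.3) / (29.4 - 12.1) = 0.699422
m_alpha = f_alpha * m_total = 0.699422 * 642 = 449 g


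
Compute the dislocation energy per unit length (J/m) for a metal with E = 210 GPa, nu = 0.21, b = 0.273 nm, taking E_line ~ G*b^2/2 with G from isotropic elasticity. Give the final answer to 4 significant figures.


Step 1: G = E / (2*(1+nu))
G = 210 / (2*(1+0.21)) = 86.7769 GPa = 8.67769e+10 Pa
Step 2: E_line = G*b^2/2
b = 0.273 nm = 2.73e-10 m
E_line = 0.5 * 8.67769e+10 * (2.73e-10)^2 = 3.234e-09 J/m


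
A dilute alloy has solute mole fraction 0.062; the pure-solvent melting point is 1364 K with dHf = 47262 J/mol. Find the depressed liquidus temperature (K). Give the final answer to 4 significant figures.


dT = R*Tm^2*x / dHf
dT = 8.314 * 1364^2 * 0.062 / 47262
dT = 20.2917 K
T_new = 1364 - 20.2917 = 1344 K


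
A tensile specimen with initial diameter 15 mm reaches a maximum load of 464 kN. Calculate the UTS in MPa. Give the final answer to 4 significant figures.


A0 = pi*(d/2)^2 = pi*(15/2)^2 = 176.715 mm^2
UTS = F_max / A0 = 464*1000 / 176.715
UTS = 2626 MPa


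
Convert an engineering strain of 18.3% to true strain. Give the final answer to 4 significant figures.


epsilon_true = ln(1 + epsilon_eng)
epsilon_true = ln(1 + 0.183)
epsilon_true = 0.1681


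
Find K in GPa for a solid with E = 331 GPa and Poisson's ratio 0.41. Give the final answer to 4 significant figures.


K = E / (3*(1-2*nu))
K = 331 / (3*(1-2*0.41))
K = 613 GPa


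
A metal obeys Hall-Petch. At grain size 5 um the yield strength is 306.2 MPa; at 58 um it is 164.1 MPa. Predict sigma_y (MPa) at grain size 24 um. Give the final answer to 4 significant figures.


sigma_y = sigma0 + k / sqrt(d)
1/sqrt(d1) = 1/sqrt(5e-06) = 447.214;  1/sqrt(d2) = 131.306
k = (sigma1 - sigma2) / (1/sqrt(d1) - 1/sqrt(d2)) = (306.2 - 164.1) / (447.214 - 131.306) = 0.449816 MPa*m^0.5
sigma0 = sigma1 - k/sqrt(d1) = 306.2 - 0.449816*447.214 = 105.036 MPa
sigma_y(d3) = 105.036 + 0.449816 / sqrt(2.4e-05) = 196.9 MPa


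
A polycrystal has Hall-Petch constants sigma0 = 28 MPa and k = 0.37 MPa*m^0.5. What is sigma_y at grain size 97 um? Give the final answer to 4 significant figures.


sigma_y = sigma0 + k / sqrt(d)
d = 97 um = 9.7e-05 m
sigma_y = 28 + 0.37 / sqrt(9.7e-05)
sigma_y = 65.57 MPa


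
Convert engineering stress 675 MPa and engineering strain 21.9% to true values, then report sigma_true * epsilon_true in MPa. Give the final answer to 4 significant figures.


sigma_true = sigma_eng * (1 + epsilon_eng)
sigma_true = 675 * (1 + 0.219) = 822.825 MPa
epsilon_true = ln(1 + epsilon_eng)
epsilon_true = ln(1 + 0.219) = 0.198031
sigma_true * epsilon_true = 822.825 * 0.198031 = 162.9 MPa


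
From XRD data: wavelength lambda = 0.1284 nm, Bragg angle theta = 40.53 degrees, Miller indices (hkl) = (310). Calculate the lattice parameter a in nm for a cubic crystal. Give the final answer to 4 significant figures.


d = lambda / (2*sin(theta))
d = 0.1284 / (2*sin(40.53 deg))
d = 0.0987926 nm
a = d * sqrt(h^2+k^2+l^2) = 0.0987926 * sqrt(10)
a = 0.3124 nm


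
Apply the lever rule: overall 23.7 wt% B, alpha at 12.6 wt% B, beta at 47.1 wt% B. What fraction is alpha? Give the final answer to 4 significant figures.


f_alpha = (C_beta - C0) / (C_beta - C_alpha)
f_alpha = (47.1 - 23.7) / (47.1 - 12.6)
f_alpha = 0.6783


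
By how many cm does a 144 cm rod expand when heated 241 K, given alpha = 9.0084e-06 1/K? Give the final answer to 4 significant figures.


dL = L0 * alpha * dT
dL = 144 * 9.0084e-06 * 241
dL = 0.3126 cm


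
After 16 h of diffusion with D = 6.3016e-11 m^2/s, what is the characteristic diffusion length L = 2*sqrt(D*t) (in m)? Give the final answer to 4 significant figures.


t = 16 hr = 57600 s
Diffusion length = 2*sqrt(D*t)
= 2*sqrt(6.3016e-11 * 57600)
= 3.81e-03 m
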